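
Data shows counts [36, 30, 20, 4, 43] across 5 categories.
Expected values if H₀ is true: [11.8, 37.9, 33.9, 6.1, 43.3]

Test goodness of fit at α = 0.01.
Chi-square goodness of fit test:
H₀: observed counts match expected distribution
H₁: observed counts differ from expected distribution
df = k - 1 = 4
χ² = Σ(O - E)²/E
   = (36 - 11.8)²/11.8 + (30 - 37.9)²/37.9 + (20 - 33.9)²/33.9 + (4 - 6.1)²/6.1 + (43 - 43.3)²/43.3
   = 49.631 + 1.647 + 5.699 + 0.723 + 0.002
   = 57.70
p-value < 0.0001

Since p-value < α = 0.01, we reject H₀.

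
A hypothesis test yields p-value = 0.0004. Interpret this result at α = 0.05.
Since p = 0.0004 < α = 0.05, reject H₀.
There is sufficient evidence to reject the null hypothesis; the result is statistically significant at the 0.05 level.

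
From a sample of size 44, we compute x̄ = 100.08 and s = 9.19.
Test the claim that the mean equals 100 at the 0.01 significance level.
One-sample t-test:
H₀: μ = 100
H₁: μ ≠ 100
df = n - 1 = 43
t = (x̄ - μ₀) / (s/√n) = (100.08 - 100) / (9.19/√44) = 0.058
p-value = 0.9542

Since p-value > α = 0.01, we fail to reject H₀.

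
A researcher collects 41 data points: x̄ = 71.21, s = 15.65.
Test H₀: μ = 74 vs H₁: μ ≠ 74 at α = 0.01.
One-sample t-test:
H₀: μ = 74
H₁: μ ≠ 74
df = n - 1 = 40
t = (x̄ - μ₀) / (s/√n) = (71.21 - 74) / (15.65/√41) = -1.142
p-value = 0.2604

Since p-value > α = 0.01, we fail to reject H₀.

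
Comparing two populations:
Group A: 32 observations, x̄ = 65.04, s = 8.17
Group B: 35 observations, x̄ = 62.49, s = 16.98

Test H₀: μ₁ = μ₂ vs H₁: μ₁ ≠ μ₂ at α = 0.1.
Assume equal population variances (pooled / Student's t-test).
Student's two-sample t-test (equal variances):
H₀: μ₁ = μ₂
H₁: μ₁ ≠ μ₂
df = n₁ + n₂ - 2 = 65
Pooled variance s_p² = [(n₁-1)s₁² + (n₂-1)s₂²] / (n₁ + n₂ - 2) = [(31)(8.17²) + (34)(16.98²)] / 65 = 182.6478
SE = √(s_p²(1/n₁ + 1/n₂)) = √(182.6478 × (1/32 + 1/35)) = 3.3055
t = (x̄₁ - x̄₂) / SE = (65.04 - 62.49) / 3.3055 = 2.55 / 3.3055 = 0.771
p-value = 0.4432

Since p-value > α = 0.1, we fail to reject H₀.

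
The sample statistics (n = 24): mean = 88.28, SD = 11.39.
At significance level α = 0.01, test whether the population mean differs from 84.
One-sample t-test:
H₀: μ = 84
H₁: μ ≠ 84
df = n - 1 = 23
t = (x̄ - μ₀) / (s/√n) = (88.28 - 84) / (11.39/√24) = 1.841
p-value = 0.0786

Since p-value > α = 0.01, we fail to reject H₀.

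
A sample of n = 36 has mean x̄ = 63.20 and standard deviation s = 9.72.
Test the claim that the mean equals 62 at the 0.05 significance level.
One-sample t-test:
H₀: μ = 62
H₁: μ ≠ 62
df = n - 1 = 35
t = (x̄ - μ₀) / (s/√n) = (63.20 - 62) / (9.72/√36) = 0.741
p-value = 0.4638

Since p-value > α = 0.05, we fail to reject H₀.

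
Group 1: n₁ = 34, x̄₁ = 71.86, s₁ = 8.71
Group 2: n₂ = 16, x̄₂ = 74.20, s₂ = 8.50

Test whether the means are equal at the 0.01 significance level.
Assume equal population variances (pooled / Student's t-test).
Student's two-sample t-test (equal variances):
H₀: μ₁ = μ₂
H₁: μ₁ ≠ μ₂
df = n₁ + n₂ - 2 = 48
Pooled variance s_p² = [(n₁-1)s₁² + (n₂-1)s₂²] / (n₁ + n₂ - 2) = [(33)(8.71²) + (15)(8.50²)] / 48 = 74.7347
SE = √(s_p²(1/n₁ + 1/n₂)) = √(74.7347 × (1/34 + 1/16)) = 2.6209
t = (x̄₁ - x̄₂) / SE = (71.86 - 74.20) / 2.6209 = -2.34 / 2.6209 = -0.893
p-value = 0.3764

Since p-value > α = 0.01, we fail to reject H₀.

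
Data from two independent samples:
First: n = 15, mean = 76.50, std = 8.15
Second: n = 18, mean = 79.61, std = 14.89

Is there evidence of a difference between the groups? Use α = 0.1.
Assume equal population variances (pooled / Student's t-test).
Student's two-sample t-test (equal variances):
H₀: μ₁ = μ₂
H₁: μ₁ ≠ μ₂
df = n₁ + n₂ - 2 = 31
Pooled variance s_p² = [(n₁-1)s₁² + (n₂-1)s₂²] / (n₁ + n₂ - 2) = [(14)(8.15²) + (17)(14.89²)] / 31 = 151.5813
SE = √(s_p²(1/n₁ + 1/n₂)) = √(151.5813 × (1/15 + 1/18)) = 4.3043
t = (x̄₁ - x̄₂) / SE = (76.50 - 79.61) / 4.3043 = -3.11 / 4.3043 = -0.723
p-value = 0.4754

Since p-value > α = 0.1, we fail to reject H₀.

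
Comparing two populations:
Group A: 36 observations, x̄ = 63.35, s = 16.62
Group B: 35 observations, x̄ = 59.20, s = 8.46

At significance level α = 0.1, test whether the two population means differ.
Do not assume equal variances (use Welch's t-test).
Welch's two-sample t-test:
H₀: μ₁ = μ₂
H₁: μ₁ ≠ μ₂
s₁²/n₁ = 16.62²/36 = 7.6729,  s₂²/n₂ = 8.46²/35 = 2.0449
SE = √(s₁²/n₁ + s₂²/n₂) = √(7.6729 + 2.0449) = 3.1173
df (Welch-Satterthwaite) = (s₁²/n₁ + s₂²/n₂)² / [(s₁²/n₁)²/(n₁-1) + (s₂²/n₂)²/(n₂-1)] ≈ 52.32
t = (x̄₁ - x̄₂) / SE = (63.35 - 59.20) / 3.1173 = 4.15 / 3.1173 = 1.331
p-value = 0.1889

Since p-value > α = 0.1, we fail to reject H₀.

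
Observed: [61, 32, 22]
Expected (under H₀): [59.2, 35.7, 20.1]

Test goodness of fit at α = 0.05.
Chi-square goodness of fit test:
H₀: observed counts match expected distribution
H₁: observed counts differ from expected distribution
df = k - 1 = 2
χ² = Σ(O - E)²/E
   = (61 - 59.2)²/59.2 + (32 - 35.7)²/35.7 + (22 - 20.1)²/20.1
   = 0.055 + 0.383 + 0.180
   = 0.62
p-value = 0.7343

Since p-value > α = 0.05, we fail to reject H₀.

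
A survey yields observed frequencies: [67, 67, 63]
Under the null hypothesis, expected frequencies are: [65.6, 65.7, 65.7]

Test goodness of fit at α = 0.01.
Chi-square goodness of fit test:
H₀: observed counts match expected distribution
H₁: observed counts differ from expected distribution
df = k - 1 = 2
χ² = Σ(O - E)²/E
   = (67 - 65.6)²/65.6 + (67 - 65.7)²/65.7 + (63 - 65.7)²/65.7
   = 0.030 + 0.026 + 0.111
   = 0.17
p-value = 0.9201

Since p-value > α = 0.01, we fail to reject H₀.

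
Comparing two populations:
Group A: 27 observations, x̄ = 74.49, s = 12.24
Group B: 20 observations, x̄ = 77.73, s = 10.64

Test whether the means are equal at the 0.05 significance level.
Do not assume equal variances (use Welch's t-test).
Welch's two-sample t-test:
H₀: μ₁ = μ₂
H₁: μ₁ ≠ μ₂
s₁²/n₁ = 12.24²/27 = 5.5488,  s₂²/n₂ = 10.64²/20 = 5.6605
SE = √(s₁²/n₁ + s₂²/n₂) = √(5.5488 + 5.6605) = 3.3480
df (Welch-Satterthwaite) = (s₁²/n₁ + s₂²/n₂)² / [(s₁²/n₁)²/(n₁-1) + (s₂²/n₂)²/(n₂-1)] ≈ 43.77
t = (x̄₁ - x̄₂) / SE = (74.49 - 77.73) / 3.3480 = -3.24 / 3.3480 = -0.968
p-value = 0.3385

Since p-value > α = 0.05, we fail to reject H₀.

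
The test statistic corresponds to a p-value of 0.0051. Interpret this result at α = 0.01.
Since p = 0.0051 < α = 0.01, reject H₀.
There is sufficient evidence to reject the null hypothesis; the result is statistically significant at the 0.01 level.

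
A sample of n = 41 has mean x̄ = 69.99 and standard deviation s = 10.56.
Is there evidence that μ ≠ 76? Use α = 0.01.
One-sample t-test:
H₀: μ = 76
H₁: μ ≠ 76
df = n - 1 = 40
t = (x̄ - μ₀) / (s/√n) = (69.99 - 76) / (10.56/√41) = -3.644
p-value = 0.0008

Since p-value < α = 0.01, we reject H₀.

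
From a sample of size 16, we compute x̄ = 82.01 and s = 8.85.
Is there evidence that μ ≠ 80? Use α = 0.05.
One-sample t-test:
H₀: μ = 80
H₁: μ ≠ 80
df = n - 1 = 15
t = (x̄ - μ₀) / (s/√n) = (82.01 - 80) / (8.85/√16) = 0.908
p-value = 0.3780

Since p-value > α = 0.05, we fail to reject H₀.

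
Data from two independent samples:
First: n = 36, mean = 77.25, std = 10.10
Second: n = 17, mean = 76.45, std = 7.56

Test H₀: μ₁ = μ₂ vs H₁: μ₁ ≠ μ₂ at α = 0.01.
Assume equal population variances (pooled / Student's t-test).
Student's two-sample t-test (equal variances):
H₀: μ₁ = μ₂
H₁: μ₁ ≠ μ₂
df = n₁ + n₂ - 2 = 51
Pooled variance s_p² = [(n₁-1)s₁² + (n₂-1)s₂²] / (n₁ + n₂ - 2) = [(35)(10.10²) + (16)(7.56²)] / 51 = 87.9374
SE = √(s_p²(1/n₁ + 1/n₂)) = √(87.9374 × (1/36 + 1/17)) = 2.7596
t = (x̄₁ - x̄₂) / SE = (77.25 - 76.45) / 2.7596 = 0.80 / 2.7596 = 0.290
p-value = 0.7731

Since p-value > α = 0.01, we fail to reject H₀.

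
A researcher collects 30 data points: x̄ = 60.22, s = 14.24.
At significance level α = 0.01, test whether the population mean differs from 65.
One-sample t-test:
H₀: μ = 65
H₁: μ ≠ 65
df = n - 1 = 29
t = (x̄ - μ₀) / (s/√n) = (60.22 - 65) / (14.24/√30) = -1.839
p-value = 0.0762

Since p-value > α = 0.01, we fail to reject H₀.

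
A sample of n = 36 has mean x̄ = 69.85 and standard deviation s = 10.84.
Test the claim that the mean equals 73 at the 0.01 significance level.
One-sample t-test:
H₀: μ = 73
H₁: μ ≠ 73
df = n - 1 = 35
t = (x̄ - μ₀) / (s/√n) = (69.85 - 73) / (10.84/√36) = -1.744
p-value = 0.0900

Since p-value > α = 0.01, we fail to reject H₀.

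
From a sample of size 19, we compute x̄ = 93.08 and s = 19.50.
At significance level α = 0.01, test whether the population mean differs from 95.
One-sample t-test:
H₀: μ = 95
H₁: μ ≠ 95
df = n - 1 = 18
t = (x̄ - μ₀) / (s/√n) = (93.08 - 95) / (19.50/√19) = -0.429
p-value = 0.6729

Since p-value > α = 0.01, we fail to reject H₀.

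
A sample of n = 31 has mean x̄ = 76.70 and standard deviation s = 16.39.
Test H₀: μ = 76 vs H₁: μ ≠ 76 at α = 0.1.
One-sample t-test:
H₀: μ = 76
H₁: μ ≠ 76
df = n - 1 = 30
t = (x̄ - μ₀) / (s/√n) = (76.70 - 76) / (16.39/√31) = 0.238
p-value = 0.8137

Since p-value > α = 0.1, we fail to reject H₀.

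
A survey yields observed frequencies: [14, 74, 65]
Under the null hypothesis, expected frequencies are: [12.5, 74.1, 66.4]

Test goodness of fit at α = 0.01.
Chi-square goodness of fit test:
H₀: observed counts match expected distribution
H₁: observed counts differ from expected distribution
df = k - 1 = 2
χ² = Σ(O - E)²/E
   = (14 - 12.5)²/12.5 + (74 - 74.1)²/74.1 + (65 - 66.4)²/66.4
   = 0.180 + 0.000 + 0.030
   = 0.21
p-value = 0.9005

Since p-value > α = 0.01, we fail to reject H₀.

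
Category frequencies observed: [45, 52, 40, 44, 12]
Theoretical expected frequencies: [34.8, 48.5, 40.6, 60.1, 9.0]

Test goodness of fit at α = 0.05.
Chi-square goodness of fit test:
H₀: observed counts match expected distribution
H₁: observed counts differ from expected distribution
df = k - 1 = 4
χ² = Σ(O - E)²/E
   = (45 - 34.8)²/34.8 + (52 - 48.5)²/48.5 + (40 - 40.6)²/40.6 + (44 - 60.1)²/60.1 + (12 - 9.0)²/9.0
   = 2.990 + 0.253 + 0.009 + 4.313 + 1.000
   = 8.56
p-value = 0.0730

Since p-value > α = 0.05, we fail to reject H₀.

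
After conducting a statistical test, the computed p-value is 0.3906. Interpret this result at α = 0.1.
Since p = 0.3906 > α = 0.1, fail to reject H₀.
There is insufficient evidence to reject the null hypothesis; the result is not statistically significant at the 0.1 level.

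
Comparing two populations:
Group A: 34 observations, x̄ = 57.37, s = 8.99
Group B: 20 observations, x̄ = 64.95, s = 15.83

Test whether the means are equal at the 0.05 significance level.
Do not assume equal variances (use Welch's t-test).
Welch's two-sample t-test:
H₀: μ₁ = μ₂
H₁: μ₁ ≠ μ₂
s₁²/n₁ = 8.99²/34 = 2.3771,  s₂²/n₂ = 15.83²/20 = 12.5294
SE = √(s₁²/n₁ + s₂²/n₂) = √(2.3771 + 12.5294) = 3.8609
df (Welch-Satterthwaite) = (s₁²/n₁ + s₂²/n₂)² / [(s₁²/n₁)²/(n₁-1) + (s₂²/n₂)²/(n₂-1)] ≈ 26.35
t = (x̄₁ - x̄₂) / SE = (57.37 - 64.95) / 3.8609 = -7.58 / 3.8609 = -1.963
p-value = 0.0603

Since p-value > α = 0.05, we fail to reject H₀.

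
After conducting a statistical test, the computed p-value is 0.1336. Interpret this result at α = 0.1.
Since p = 0.1336 > α = 0.1, fail to reject H₀.
There is insufficient evidence to reject the null hypothesis; the result is not statistically significant at the 0.1 level.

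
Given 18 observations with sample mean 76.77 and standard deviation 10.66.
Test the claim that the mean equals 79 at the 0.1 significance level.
One-sample t-test:
H₀: μ = 79
H₁: μ ≠ 79
df = n - 1 = 17
t = (x̄ - μ₀) / (s/√n) = (76.77 - 79) / (10.66/√18) = -0.888
p-value = 0.3872

Since p-value > α = 0.1, we fail to reject H₀.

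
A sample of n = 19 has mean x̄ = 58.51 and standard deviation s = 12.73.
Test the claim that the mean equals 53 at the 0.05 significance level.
One-sample t-test:
H₀: μ = 53
H₁: μ ≠ 53
df = n - 1 = 18
t = (x̄ - μ₀) / (s/√n) = (58.51 - 53) / (12.73/√19) = 1.887
p-value = 0.0754

Since p-value > α = 0.05, we fail to reject H₀.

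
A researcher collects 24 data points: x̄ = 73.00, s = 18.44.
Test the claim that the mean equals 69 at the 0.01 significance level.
One-sample t-test:
H₀: μ = 69
H₁: μ ≠ 69
df = n - 1 = 23
t = (x̄ - μ₀) / (s/√n) = (73.00 - 69) / (18.44/√24) = 1.063
p-value = 0.2990

Since p-value > α = 0.01, we fail to reject H₀.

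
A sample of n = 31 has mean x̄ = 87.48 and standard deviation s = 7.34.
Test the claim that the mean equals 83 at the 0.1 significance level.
One-sample t-test:
H₀: μ = 83
H₁: μ ≠ 83
df = n - 1 = 30
t = (x̄ - μ₀) / (s/√n) = (87.48 - 83) / (7.34/√31) = 3.398
p-value = 0.0019

Since p-value < α = 0.1, we reject H₀.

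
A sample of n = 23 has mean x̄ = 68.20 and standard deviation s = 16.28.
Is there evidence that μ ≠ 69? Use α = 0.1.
One-sample t-test:
H₀: μ = 69
H₁: μ ≠ 69
df = n - 1 = 22
t = (x̄ - μ₀) / (s/√n) = (68.20 - 69) / (16.28/√23) = -0.236
p-value = 0.8159

Since p-value > α = 0.1, we fail to reject H₀.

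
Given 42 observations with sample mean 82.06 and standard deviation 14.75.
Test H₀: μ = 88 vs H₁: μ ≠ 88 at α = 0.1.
One-sample t-test:
H₀: μ = 88
H₁: μ ≠ 88
df = n - 1 = 41
t = (x̄ - μ₀) / (s/√n) = (82.06 - 88) / (14.75/√42) = -2.610
p-value = 0.0126

Since p-value < α = 0.1, we reject H₀.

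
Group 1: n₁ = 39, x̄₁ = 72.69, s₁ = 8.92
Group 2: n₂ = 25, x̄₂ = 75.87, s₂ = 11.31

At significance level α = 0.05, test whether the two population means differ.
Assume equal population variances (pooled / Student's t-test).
Student's two-sample t-test (equal variances):
H₀: μ₁ = μ₂
H₁: μ₁ ≠ μ₂
df = n₁ + n₂ - 2 = 62
Pooled variance s_p² = [(n₁-1)s₁² + (n₂-1)s₂²] / (n₁ + n₂ - 2) = [(38)(8.92²) + (24)(11.31²)] / 62 = 98.2824
SE = √(s_p²(1/n₁ + 1/n₂)) = √(98.2824 × (1/39 + 1/25)) = 2.5400
t = (x̄₁ - x̄₂) / SE = (72.69 - 75.87) / 2.5400 = -3.18 / 2.5400 = -1.252
p-value = 0.2153

Since p-value > α = 0.05, we fail to reject H₀.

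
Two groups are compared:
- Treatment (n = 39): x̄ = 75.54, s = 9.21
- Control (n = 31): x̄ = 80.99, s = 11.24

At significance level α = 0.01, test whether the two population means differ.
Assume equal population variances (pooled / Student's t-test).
Student's two-sample t-test (equal variances):
H₀: μ₁ = μ₂
H₁: μ₁ ≠ μ₂
df = n₁ + n₂ - 2 = 68
Pooled variance s_p² = [(n₁-1)s₁² + (n₂-1)s₂²] / (n₁ + n₂ - 2) = [(38)(9.21²) + (30)(11.24²)] / 68 = 103.1389
SE = √(s_p²(1/n₁ + 1/n₂)) = √(103.1389 × (1/39 + 1/31)) = 2.4437
t = (x̄₁ - x̄₂) / SE = (75.54 - 80.99) / 2.4437 = -5.45 / 2.4437 = -2.230
p-value = 0.0290

Since p-value > α = 0.01, we fail to reject H₀.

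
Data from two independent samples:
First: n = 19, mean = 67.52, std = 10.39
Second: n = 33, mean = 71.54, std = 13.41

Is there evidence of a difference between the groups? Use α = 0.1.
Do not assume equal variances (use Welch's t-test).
Welch's two-sample t-test:
H₀: μ₁ = μ₂
H₁: μ₁ ≠ μ₂
s₁²/n₁ = 10.39²/19 = 5.6817,  s₂²/n₂ = 13.41²/33 = 5.4493
SE = √(s₁²/n₁ + s₂²/n₂) = √(5.6817 + 5.4493) = 3.3363
df (Welch-Satterthwaite) = (s₁²/n₁ + s₂²/n₂)² / [(s₁²/n₁)²/(n₁-1) + (s₂²/n₂)²/(n₂-1)] ≈ 45.53
t = (x̄₁ - x̄₂) / SE = (67.52 - 71.54) / 3.3363 = -4.02 / 3.3363 = -1.205
p-value = 0.2345

Since p-value > α = 0.1, we fail to reject H₀.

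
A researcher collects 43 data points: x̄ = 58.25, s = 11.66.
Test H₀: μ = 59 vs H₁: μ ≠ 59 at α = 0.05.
One-sample t-test:
H₀: μ = 59
H₁: μ ≠ 59
df = n - 1 = 42
t = (x̄ - μ₀) / (s/√n) = (58.25 - 59) / (11.66/√43) = -0.422
p-value = 0.6753

Since p-value > α = 0.05, we fail to reject H₀.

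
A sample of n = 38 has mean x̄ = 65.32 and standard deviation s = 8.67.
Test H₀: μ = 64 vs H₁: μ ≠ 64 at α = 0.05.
One-sample t-test:
H₀: μ = 64
H₁: μ ≠ 64
df = n - 1 = 37
t = (x̄ - μ₀) / (s/√n) = (65.32 - 64) / (8.67/√38) = 0.939
p-value = 0.3541

Since p-value > α = 0.05, we fail to reject H₀.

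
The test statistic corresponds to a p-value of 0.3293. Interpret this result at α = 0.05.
Since p = 0.3293 > α = 0.05, fail to reject H₀.
There is insufficient evidence to reject the null hypothesis; the result is not statistically significant at the 0.05 level.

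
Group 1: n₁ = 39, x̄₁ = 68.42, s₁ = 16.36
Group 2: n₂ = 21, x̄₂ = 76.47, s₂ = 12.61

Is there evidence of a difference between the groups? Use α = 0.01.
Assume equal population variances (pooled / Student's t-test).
Student's two-sample t-test (equal variances):
H₀: μ₁ = μ₂
H₁: μ₁ ≠ μ₂
df = n₁ + n₂ - 2 = 58
Pooled variance s_p² = [(n₁-1)s₁² + (n₂-1)s₂²] / (n₁ + n₂ - 2) = [(38)(16.36²) + (20)(12.61²)] / 58 = 230.1884
SE = √(s_p²(1/n₁ + 1/n₂)) = √(230.1884 × (1/39 + 1/21)) = 4.1065
t = (x̄₁ - x̄₂) / SE = (68.42 - 76.47) / 4.1065 = -8.05 / 4.1065 = -1.960
p-value = 0.0548

Since p-value > α = 0.01, we fail to reject H₀.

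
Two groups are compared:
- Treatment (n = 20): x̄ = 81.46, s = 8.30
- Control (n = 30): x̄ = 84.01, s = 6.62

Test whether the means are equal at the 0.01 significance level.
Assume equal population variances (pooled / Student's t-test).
Student's two-sample t-test (equal variances):
H₀: μ₁ = μ₂
H₁: μ₁ ≠ μ₂
df = n₁ + n₂ - 2 = 48
Pooled variance s_p² = [(n₁-1)s₁² + (n₂-1)s₂²] / (n₁ + n₂ - 2) = [(19)(8.30²) + (29)(6.62²)] / 48 = 53.7462
SE = √(s_p²(1/n₁ + 1/n₂)) = √(53.7462 × (1/20 + 1/30)) = 2.1163
t = (x̄₁ - x̄₂) / SE = (81.46 - 84.01) / 2.1163 = -2.55 / 2.1163 = -1.205
p-value = 0.2341

Since p-value > α = 0.01, we fail to reject H₀.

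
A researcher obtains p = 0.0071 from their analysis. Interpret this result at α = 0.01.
Since p = 0.0071 < α = 0.01, reject H₀.
There is sufficient evidence to reject the null hypothesis; the result is statistically significant at the 0.01 level.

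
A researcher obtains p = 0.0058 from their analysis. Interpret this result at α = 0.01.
Since p = 0.0058 < α = 0.01, reject H₀.
There is sufficient evidence to reject the null hypothesis; the result is statistically significant at the 0.01 level.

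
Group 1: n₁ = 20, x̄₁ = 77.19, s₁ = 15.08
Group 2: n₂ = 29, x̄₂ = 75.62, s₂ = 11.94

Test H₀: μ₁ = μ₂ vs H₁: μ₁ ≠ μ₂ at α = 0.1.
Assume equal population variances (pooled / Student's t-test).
Student's two-sample t-test (equal variances):
H₀: μ₁ = μ₂
H₁: μ₁ ≠ μ₂
df = n₁ + n₂ - 2 = 47
Pooled variance s_p² = [(n₁-1)s₁² + (n₂-1)s₂²] / (n₁ + n₂ - 2) = [(19)(15.08²) + (28)(11.94²)] / 47 = 176.8618
SE = √(s_p²(1/n₁ + 1/n₂)) = √(176.8618 × (1/20 + 1/29)) = 3.8655
t = (x̄₁ - x̄₂) / SE = (77.19 - 75.62) / 3.8655 = 1.57 / 3.8655 = 0.406
p-value = 0.6865

Since p-value > α = 0.1, we fail to reject H₀.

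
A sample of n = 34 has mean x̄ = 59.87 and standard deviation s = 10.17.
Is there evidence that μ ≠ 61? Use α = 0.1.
One-sample t-test:
H₀: μ = 61
H₁: μ ≠ 61
df = n - 1 = 33
t = (x̄ - μ₀) / (s/√n) = (59.87 - 61) / (10.17/√34) = -0.648
p-value = 0.5215

Since p-value > α = 0.1, we fail to reject H₀.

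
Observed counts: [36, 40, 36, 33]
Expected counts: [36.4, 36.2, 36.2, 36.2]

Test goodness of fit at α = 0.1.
Chi-square goodness of fit test:
H₀: observed counts match expected distribution
H₁: observed counts differ from expected distribution
df = k - 1 = 3
χ² = Σ(O - E)²/E
   = (36 - 36.4)²/36.4 + (40 - 36.2)²/36.2 + (36 - 36.2)²/36.2 + (33 - 36.2)²/36.2
   = 0.004 + 0.399 + 0.001 + 0.283
   = 0.69
p-value = 0.8762

Since p-value > α = 0.1, we fail to reject H₀.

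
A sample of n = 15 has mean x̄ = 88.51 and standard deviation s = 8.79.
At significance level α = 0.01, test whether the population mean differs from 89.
One-sample t-test:
H₀: μ = 89
H₁: μ ≠ 89
df = n - 1 = 14
t = (x̄ - μ₀) / (s/√n) = (88.51 - 89) / (8.79/√15) = -0.216
p-value = 0.8322

Since p-value > α = 0.01, we fail to reject H₀.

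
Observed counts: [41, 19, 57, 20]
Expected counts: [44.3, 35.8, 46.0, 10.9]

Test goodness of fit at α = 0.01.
Chi-square goodness of fit test:
H₀: observed counts match expected distribution
H₁: observed counts differ from expected distribution
df = k - 1 = 3
χ² = Σ(O - E)²/E
   = (41 - 44.3)²/44.3 + (19 - 35.8)²/35.8 + (57 - 46.0)²/46.0 + (20 - 10.9)²/10.9
   = 0.246 + 7.884 + 2.630 + 7.597
   = 18.36
p-value = 0.0004

Since p-value < α = 0.01, we reject H₀.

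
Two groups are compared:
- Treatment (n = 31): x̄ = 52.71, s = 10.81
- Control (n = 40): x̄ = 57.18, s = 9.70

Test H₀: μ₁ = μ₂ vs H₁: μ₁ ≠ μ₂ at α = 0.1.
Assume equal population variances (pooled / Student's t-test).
Student's two-sample t-test (equal variances):
H₀: μ₁ = μ₂
H₁: μ₁ ≠ μ₂
df = n₁ + n₂ - 2 = 69
Pooled variance s_p² = [(n₁-1)s₁² + (n₂-1)s₂²] / (n₁ + n₂ - 2) = [(30)(10.81²) + (39)(9.70²)] / 69 = 103.9883
SE = √(s_p²(1/n₁ + 1/n₂)) = √(103.9883 × (1/31 + 1/40)) = 2.4401
t = (x̄₁ - x̄₂) / SE = (52.71 - 57.18) / 2.4401 = -4.47 / 2.4401 = -1.832
p-value = 0.0713

Since p-value < α = 0.1, we reject H₀.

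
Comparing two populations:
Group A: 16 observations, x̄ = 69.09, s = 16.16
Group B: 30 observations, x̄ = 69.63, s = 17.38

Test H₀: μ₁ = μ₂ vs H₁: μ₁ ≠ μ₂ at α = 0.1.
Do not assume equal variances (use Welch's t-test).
Welch's two-sample t-test:
H₀: μ₁ = μ₂
H₁: μ₁ ≠ μ₂
s₁²/n₁ = 16.16²/16 = 16.3216,  s₂²/n₂ = 17.38²/30 = 10.0688
SE = √(s₁²/n₁ + s₂²/n₂) = √(16.3216 + 10.0688) = 5.1372
df (Welch-Satterthwaite) = (s₁²/n₁ + s₂²/n₂)² / [(s₁²/n₁)²/(n₁-1) + (s₂²/n₂)²/(n₂-1)] ≈ 32.77
t = (x̄₁ - x̄₂) / SE = (69.09 - 69.63) / 5.1372 = -0.54 / 5.1372 = -0.105
p-value = 0.9169

Since p-value > α = 0.1, we fail to reject H₀.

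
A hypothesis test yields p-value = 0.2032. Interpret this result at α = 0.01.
Since p = 0.2032 > α = 0.01, fail to reject H₀.
There is insufficient evidence to reject the null hypothesis; the result is not statistically significant at the 0.01 level.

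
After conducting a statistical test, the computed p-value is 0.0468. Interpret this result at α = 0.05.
Since p = 0.0468 < α = 0.05, reject H₀.
There is sufficient evidence to reject the null hypothesis; the result is statistically significant at the 0.05 level.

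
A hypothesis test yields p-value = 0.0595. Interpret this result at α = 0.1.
Since p = 0.0595 < α = 0.1, reject H₀.
There is sufficient evidence to reject the null hypothesis; the result is statistically significant at the 0.1 level.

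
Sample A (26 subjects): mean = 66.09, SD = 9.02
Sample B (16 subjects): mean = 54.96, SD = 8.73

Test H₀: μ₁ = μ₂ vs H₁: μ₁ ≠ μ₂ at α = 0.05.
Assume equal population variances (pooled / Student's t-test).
Student's two-sample t-test (equal variances):
H₀: μ₁ = μ₂
H₁: μ₁ ≠ μ₂
df = n₁ + n₂ - 2 = 40
Pooled variance s_p² = [(n₁-1)s₁² + (n₂-1)s₂²] / (n₁ + n₂ - 2) = [(25)(9.02²) + (15)(8.73²)] / 40 = 79.4301
SE = √(s_p²(1/n₁ + 1/n₂)) = √(79.4301 × (1/26 + 1/16)) = 2.8319
t = (x̄₁ - x̄₂) / SE = (66.09 - 54.96) / 2.8319 = 11.13 / 2.8319 = 3.930
p-value = 0.0003

Since p-value < α = 0.05, we reject H₀.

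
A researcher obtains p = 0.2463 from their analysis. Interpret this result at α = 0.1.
Since p = 0.2463 > α = 0.1, fail to reject H₀.
There is insufficient evidence to reject the null hypothesis; the result is not statistically significant at the 0.1 level.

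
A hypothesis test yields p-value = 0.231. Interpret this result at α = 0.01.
Since p = 0.231 > α = 0.01, fail to reject H₀.
There is insufficient evidence to reject the null hypothesis; the result is not statistically significant at the 0.01 level.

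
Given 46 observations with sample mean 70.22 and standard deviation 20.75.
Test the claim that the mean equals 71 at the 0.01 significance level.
One-sample t-test:
H₀: μ = 71
H₁: μ ≠ 71
df = n - 1 = 45
t = (x̄ - μ₀) / (s/√n) = (70.22 - 71) / (20.75/√46) = -0.255
p-value = 0.7999

Since p-value > α = 0.01, we fail to reject H₀.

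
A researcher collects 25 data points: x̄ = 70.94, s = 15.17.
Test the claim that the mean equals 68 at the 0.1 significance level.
One-sample t-test:
H₀: μ = 68
H₁: μ ≠ 68
df = n - 1 = 24
t = (x̄ - μ₀) / (s/√n) = (70.94 - 68) / (15.17/√25) = 0.969
p-value = 0.3422

Since p-value > α = 0.1, we fail to reject H₀.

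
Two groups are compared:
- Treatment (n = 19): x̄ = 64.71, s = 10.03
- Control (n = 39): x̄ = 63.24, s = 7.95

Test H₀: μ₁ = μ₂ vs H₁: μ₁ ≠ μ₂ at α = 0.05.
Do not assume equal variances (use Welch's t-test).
Welch's two-sample t-test:
H₀: μ₁ = μ₂
H₁: μ₁ ≠ μ₂
s₁²/n₁ = 10.03²/19 = 5.2948,  s₂²/n₂ = 7.95²/39 = 1.6206
SE = √(s₁²/n₁ + s₂²/n₂) = √(5.2948 + 1.6206) = 2.6297
df (Welch-Satterthwaite) = (s₁²/n₁ + s₂²/n₂)² / [(s₁²/n₁)²/(n₁-1) + (s₂²/n₂)²/(n₂-1)] ≈ 29.40
t = (x̄₁ - x̄₂) / SE = (64.71 - 63.24) / 2.6297 = 1.47 / 2.6297 = 0.559
p-value = 0.5804

Since p-value > α = 0.05, we fail to reject H₀.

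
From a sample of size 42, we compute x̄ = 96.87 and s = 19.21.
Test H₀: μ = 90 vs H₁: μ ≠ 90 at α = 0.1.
One-sample t-test:
H₀: μ = 90
H₁: μ ≠ 90
df = n - 1 = 41
t = (x̄ - μ₀) / (s/√n) = (96.87 - 90) / (19.21/√42) = 2.318
p-value = 0.0255

Since p-value < α = 0.1, we reject H₀.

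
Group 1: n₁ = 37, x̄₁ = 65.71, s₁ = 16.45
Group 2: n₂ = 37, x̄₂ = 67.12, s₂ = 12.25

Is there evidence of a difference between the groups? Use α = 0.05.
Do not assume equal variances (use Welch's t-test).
Welch's two-sample t-test:
H₀: μ₁ = μ₂
H₁: μ₁ ≠ μ₂
s₁²/n₁ = 16.45²/37 = 7.3136,  s₂²/n₂ = 12.25²/37 = 4.0557
SE = √(s₁²/n₁ + s₂²/n₂) = √(7.3136 + 4.0557) = 3.3718
df (Welch-Satterthwaite) = (s₁²/n₁ + s₂²/n₂)² / [(s₁²/n₁)²/(n₁-1) + (s₂²/n₂)²/(n₂-1)] ≈ 66.54
t = (x̄₁ - x̄₂) / SE = (65.71 - 67.12) / 3.3718 = -1.41 / 3.3718 = -0.418
p-value = 0.6772

Since p-value > α = 0.05, we fail to reject H₀.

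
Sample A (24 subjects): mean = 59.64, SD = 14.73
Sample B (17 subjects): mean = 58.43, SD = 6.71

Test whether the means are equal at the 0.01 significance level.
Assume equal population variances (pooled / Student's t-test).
Student's two-sample t-test (equal variances):
H₀: μ₁ = μ₂
H₁: μ₁ ≠ μ₂
df = n₁ + n₂ - 2 = 39
Pooled variance s_p² = [(n₁-1)s₁² + (n₂-1)s₂²] / (n₁ + n₂ - 2) = [(23)(14.73²) + (16)(6.71²)] / 39 = 146.4298
SE = √(s_p²(1/n₁ + 1/n₂)) = √(146.4298 × (1/24 + 1/17)) = 3.8360
t = (x̄₁ - x̄₂) / SE = (59.64 - 58.43) / 3.8360 = 1.21 / 3.8360 = 0.315
p-value = 0.7541

Since p-value > α = 0.01, we fail to reject H₀.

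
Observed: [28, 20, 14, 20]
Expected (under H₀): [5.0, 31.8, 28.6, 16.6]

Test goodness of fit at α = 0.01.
Chi-square goodness of fit test:
H₀: observed counts match expected distribution
H₁: observed counts differ from expected distribution
df = k - 1 = 3
χ² = Σ(O - E)²/E
   = (28 - 5.0)²/5.0 + (20 - 31.8)²/31.8 + (14 - 28.6)²/28.6 + (20 - 16.6)²/16.6
   = 105.800 + 4.379 + 7.453 + 0.696
   = 118.33
p-value < 0.0001

Since p-value < α = 0.01, we reject H₀.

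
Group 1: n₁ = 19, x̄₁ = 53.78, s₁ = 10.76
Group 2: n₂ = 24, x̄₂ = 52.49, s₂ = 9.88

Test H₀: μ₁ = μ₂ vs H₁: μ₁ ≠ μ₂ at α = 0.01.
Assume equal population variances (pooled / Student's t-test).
Student's two-sample t-test (equal variances):
H₀: μ₁ = μ₂
H₁: μ₁ ≠ μ₂
df = n₁ + n₂ - 2 = 41
Pooled variance s_p² = [(n₁-1)s₁² + (n₂-1)s₂²] / (n₁ + n₂ - 2) = [(18)(10.76²) + (23)(9.88²)] / 41 = 105.5885
SE = √(s_p²(1/n₁ + 1/n₂)) = √(105.5885 × (1/19 + 1/24)) = 3.1554
t = (x̄₁ - x̄₂) / SE = (53.78 - 52.49) / 3.1554 = 1.29 / 3.1554 = 0.409
p-value = 0.6848

Since p-value > α = 0.01, we fail to reject H₀.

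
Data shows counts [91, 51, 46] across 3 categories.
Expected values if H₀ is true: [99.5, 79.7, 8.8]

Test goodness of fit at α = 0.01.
Chi-square goodness of fit test:
H₀: observed counts match expected distribution
H₁: observed counts differ from expected distribution
df = k - 1 = 2
χ² = Σ(O - E)²/E
   = (91 - 99.5)²/99.5 + (51 - 79.7)²/79.7 + (46 - 8.8)²/8.8
   = 0.726 + 10.335 + 157.255
   = 168.32
p-value < 0.0001

Since p-value < α = 0.01, we reject H₀.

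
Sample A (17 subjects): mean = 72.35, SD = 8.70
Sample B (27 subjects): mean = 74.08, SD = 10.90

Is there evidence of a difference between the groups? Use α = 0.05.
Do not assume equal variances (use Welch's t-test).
Welch's two-sample t-test:
H₀: μ₁ = μ₂
H₁: μ₁ ≠ μ₂
s₁²/n₁ = 8.70²/17 = 4.4524,  s₂²/n₂ = 10.90²/27 = 4.4004
SE = √(s₁²/n₁ + s₂²/n₂) = √(4.4524 + 4.4004) = 2.9754
df (Welch-Satterthwaite) = (s₁²/n₁ + s₂²/n₂)² / [(s₁²/n₁)²/(n₁-1) + (s₂²/n₂)²/(n₂-1)] ≈ 39.51
t = (x̄₁ - x̄₂) / SE = (72.35 - 74.08) / 2.9754 = -1.73 / 2.9754 = -0.581
p-value = 0.5642

Since p-value > α = 0.05, we fail to reject H₀.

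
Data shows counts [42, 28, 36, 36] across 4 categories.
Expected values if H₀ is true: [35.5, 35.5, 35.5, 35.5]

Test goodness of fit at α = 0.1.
Chi-square goodness of fit test:
H₀: observed counts match expected distribution
H₁: observed counts differ from expected distribution
df = k - 1 = 3
χ² = Σ(O - E)²/E
   = (42 - 35.5)²/35.5 + (28 - 35.5)²/35.5 + (36 - 35.5)²/35.5 + (36 - 35.5)²/35.5
   = 1.190 + 1.585 + 0.007 + 0.007
   = 2.79
p-value = 0.4254

Since p-value > α = 0.1, we fail to reject H₀.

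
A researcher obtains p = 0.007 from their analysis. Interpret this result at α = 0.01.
Since p = 0.007 < α = 0.01, reject H₀.
There is sufficient evidence to reject the null hypothesis; the result is statistically significant at the 0.01 level.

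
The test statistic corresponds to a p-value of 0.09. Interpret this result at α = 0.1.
Since p = 0.09 < α = 0.1, reject H₀.
There is sufficient evidence to reject the null hypothesis; the result is statistically significant at the 0.1 level.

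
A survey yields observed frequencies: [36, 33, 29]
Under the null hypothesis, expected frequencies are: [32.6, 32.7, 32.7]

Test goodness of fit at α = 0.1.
Chi-square goodness of fit test:
H₀: observed counts match expected distribution
H₁: observed counts differ from expected distribution
df = k - 1 = 2
χ² = Σ(O - E)²/E
   = (36 - 32.6)²/32.6 + (33 - 32.7)²/32.7 + (29 - 32.7)²/32.7
   = 0.355 + 0.003 + 0.419
   = 0.78
p-value = 0.6784

Since p-value > α = 0.1, we fail to reject H₀.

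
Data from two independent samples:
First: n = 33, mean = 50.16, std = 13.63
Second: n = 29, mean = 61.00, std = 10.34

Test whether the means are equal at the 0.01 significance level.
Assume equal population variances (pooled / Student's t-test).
Student's two-sample t-test (equal variances):
H₀: μ₁ = μ₂
H₁: μ₁ ≠ μ₂
df = n₁ + n₂ - 2 = 60
Pooled variance s_p² = [(n₁-1)s₁² + (n₂-1)s₂²] / (n₁ + n₂ - 2) = [(32)(13.63²) + (28)(10.34²)] / 60 = 148.9750
SE = √(s_p²(1/n₁ + 1/n₂)) = √(148.9750 × (1/33 + 1/29)) = 3.1067
t = (x̄₁ - x̄₂) / SE = (50.16 - 61.00) / 3.1067 = -10.84 / 3.1067 = -3.489
p-value = 0.0009

Since p-value < α = 0.01, we reject H₀.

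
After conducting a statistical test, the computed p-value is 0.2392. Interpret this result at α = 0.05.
Since p = 0.2392 > α = 0.05, fail to reject H₀.
There is insufficient evidence to reject the null hypothesis; the result is not statistically significant at the 0.05 level.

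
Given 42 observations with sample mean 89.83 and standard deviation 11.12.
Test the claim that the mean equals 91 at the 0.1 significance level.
One-sample t-test:
H₀: μ = 91
H₁: μ ≠ 91
df = n - 1 = 41
t = (x̄ - μ₀) / (s/√n) = (89.83 - 91) / (11.12/√42) = -0.682
p-value = 0.4992

Since p-value > α = 0.1, we fail to reject H₀.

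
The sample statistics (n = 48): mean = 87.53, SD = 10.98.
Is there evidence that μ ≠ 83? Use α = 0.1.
One-sample t-test:
H₀: μ = 83
H₁: μ ≠ 83
df = n - 1 = 47
t = (x̄ - μ₀) / (s/√n) = (87.53 - 83) / (10.98/√48) = 2.858
p-value = 0.0063

Since p-value < α = 0.1, we reject H₀.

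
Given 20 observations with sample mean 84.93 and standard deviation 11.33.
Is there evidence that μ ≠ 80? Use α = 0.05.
One-sample t-test:
H₀: μ = 80
H₁: μ ≠ 80
df = n - 1 = 19
t = (x̄ - μ₀) / (s/√n) = (84.93 - 80) / (11.33/√20) = 1.946
p-value = 0.0666

Since p-value > α = 0.05, we fail to reject H₀.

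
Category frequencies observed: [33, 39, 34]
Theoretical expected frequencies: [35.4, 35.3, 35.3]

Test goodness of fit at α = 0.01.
Chi-square goodness of fit test:
H₀: observed counts match expected distribution
H₁: observed counts differ from expected distribution
df = k - 1 = 2
χ² = Σ(O - E)²/E
   = (33 - 35.4)²/35.4 + (39 - 35.3)²/35.3 + (34 - 35.3)²/35.3
   = 0.163 + 0.388 + 0.048
   = 0.60
p-value = 0.7414

Since p-value > α = 0.01, we fail to reject H₀.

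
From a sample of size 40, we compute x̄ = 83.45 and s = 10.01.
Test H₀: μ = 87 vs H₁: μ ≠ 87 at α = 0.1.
One-sample t-test:
H₀: μ = 87
H₁: μ ≠ 87
df = n - 1 = 39
t = (x̄ - μ₀) / (s/√n) = (83.45 - 87) / (10.01/√40) = -2.243
p-value = 0.0307

Since p-value < α = 0.1, we reject H₀.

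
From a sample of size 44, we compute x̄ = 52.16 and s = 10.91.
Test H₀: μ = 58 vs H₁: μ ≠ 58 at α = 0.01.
One-sample t-test:
H₀: μ = 58
H₁: μ ≠ 58
df = n - 1 = 43
t = (x̄ - μ₀) / (s/√n) = (52.16 - 58) / (10.91/√44) = -3.551
p-value = 0.0009

Since p-value < α = 0.01, we reject H₀.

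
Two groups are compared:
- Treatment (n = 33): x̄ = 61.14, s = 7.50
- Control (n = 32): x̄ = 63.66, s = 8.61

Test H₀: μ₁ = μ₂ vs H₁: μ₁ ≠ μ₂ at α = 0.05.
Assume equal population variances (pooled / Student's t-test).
Student's two-sample t-test (equal variances):
H₀: μ₁ = μ₂
H₁: μ₁ ≠ μ₂
df = n₁ + n₂ - 2 = 63
Pooled variance s_p² = [(n₁-1)s₁² + (n₂-1)s₂²] / (n₁ + n₂ - 2) = [(32)(7.50²) + (31)(8.61²)] / 63 = 65.0491
SE = √(s_p²(1/n₁ + 1/n₂)) = √(65.0491 × (1/33 + 1/32)) = 2.0010
t = (x̄₁ - x̄₂) / SE = (61.14 - 63.66) / 2.0010 = -2.52 / 2.0010 = -1.259
p-value = 0.2125

Since p-value > α = 0.05, we fail to reject H₀.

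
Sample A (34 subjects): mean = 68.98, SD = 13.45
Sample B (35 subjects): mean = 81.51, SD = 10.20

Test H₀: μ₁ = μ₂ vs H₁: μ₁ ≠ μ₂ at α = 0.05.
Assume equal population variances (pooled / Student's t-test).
Student's two-sample t-test (equal variances):
H₀: μ₁ = μ₂
H₁: μ₁ ≠ μ₂
df = n₁ + n₂ - 2 = 67
Pooled variance s_p² = [(n₁-1)s₁² + (n₂-1)s₂²] / (n₁ + n₂ - 2) = [(33)(13.45²) + (34)(10.20²)] / 67 = 141.8976
SE = √(s_p²(1/n₁ + 1/n₂)) = √(141.8976 × (1/34 + 1/35)) = 2.8684
t = (x̄₁ - x̄₂) / SE = (68.98 - 81.51) / 2.8684 = -12.53 / 2.8684 = -4.368
p-value < 0.0001

Since p-value < α = 0.05, we reject H₀.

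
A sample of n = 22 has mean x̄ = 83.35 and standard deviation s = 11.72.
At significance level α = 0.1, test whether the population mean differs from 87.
One-sample t-test:
H₀: μ = 87
H₁: μ ≠ 87
df = n - 1 = 21
t = (x̄ - μ₀) / (s/√n) = (83.35 - 87) / (11.72/√22) = -1.461
p-value = 0.1589

Since p-value > α = 0.1, we fail to reject H₀.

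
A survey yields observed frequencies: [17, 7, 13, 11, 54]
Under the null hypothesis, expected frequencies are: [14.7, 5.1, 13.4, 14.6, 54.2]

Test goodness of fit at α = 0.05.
Chi-square goodness of fit test:
H₀: observed counts match expected distribution
H₁: observed counts differ from expected distribution
df = k - 1 = 4
χ² = Σ(O - E)²/E
   = (17 - 14.7)²/14.7 + (7 - 5.1)²/5.1 + (13 - 13.4)²/13.4 + (11 - 14.6)²/14.6 + (54 - 54.2)²/54.2
   = 0.360 + 0.708 + 0.012 + 0.888 + 0.001
   = 1.97
p-value = 0.7416

Since p-value > α = 0.05, we fail to reject H₀.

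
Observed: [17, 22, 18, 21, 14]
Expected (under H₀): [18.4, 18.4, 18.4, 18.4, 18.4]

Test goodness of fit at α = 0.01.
Chi-square goodness of fit test:
H₀: observed counts match expected distribution
H₁: observed counts differ from expected distribution
df = k - 1 = 4
χ² = Σ(O - E)²/E
   = (17 - 18.4)²/18.4 + (22 - 18.4)²/18.4 + (18 - 18.4)²/18.4 + (21 - 18.4)²/18.4 + (14 - 18.4)²/18.4
   = 0.107 + 0.704 + 0.009 + 0.367 + 1.052
   = 2.24
p-value = 0.6919

Since p-value > α = 0.01, we fail to reject H₀.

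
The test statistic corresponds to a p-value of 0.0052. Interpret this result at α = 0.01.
Since p = 0.0052 < α = 0.01, reject H₀.
There is sufficient evidence to reject the null hypothesis; the result is statistically significant at the 0.01 level.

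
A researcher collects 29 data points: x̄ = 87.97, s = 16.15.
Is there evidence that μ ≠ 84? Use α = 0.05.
One-sample t-test:
H₀: μ = 84
H₁: μ ≠ 84
df = n - 1 = 28
t = (x̄ - μ₀) / (s/√n) = (87.97 - 84) / (16.15/√29) = 1.324
p-value = 0.1963

Since p-value > α = 0.05, we fail to reject H₀.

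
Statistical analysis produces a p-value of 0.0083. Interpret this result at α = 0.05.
Since p = 0.0083 < α = 0.05, reject H₀.
There is sufficient evidence to reject the null hypothesis; the result is statistically significant at the 0.05 level.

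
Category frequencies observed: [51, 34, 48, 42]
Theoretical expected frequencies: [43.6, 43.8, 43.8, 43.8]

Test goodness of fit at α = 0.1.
Chi-square goodness of fit test:
H₀: observed counts match expected distribution
H₁: observed counts differ from expected distribution
df = k - 1 = 3
χ² = Σ(O - E)²/E
   = (51 - 43.6)²/43.6 + (34 - 43.8)²/43.8 + (48 - 43.8)²/43.8 + (42 - 43.8)²/43.8
   = 1.256 + 2.193 + 0.403 + 0.074
   = 3.93
p-value = 0.2696

Since p-value > α = 0.1, we fail to reject H₀.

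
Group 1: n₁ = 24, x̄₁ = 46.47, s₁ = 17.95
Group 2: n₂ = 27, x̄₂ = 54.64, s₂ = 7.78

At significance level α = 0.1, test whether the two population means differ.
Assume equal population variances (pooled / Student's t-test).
Student's two-sample t-test (equal variances):
H₀: μ₁ = μ₂
H₁: μ₁ ≠ μ₂
df = n₁ + n₂ - 2 = 49
Pooled variance s_p² = [(n₁-1)s₁² + (n₂-1)s₂²] / (n₁ + n₂ - 2) = [(23)(17.95²) + (26)(7.78²)] / 49 = 183.3550
SE = √(s_p²(1/n₁ + 1/n₂)) = √(183.3550 × (1/24 + 1/27)) = 3.7988
t = (x̄₁ - x̄₂) / SE = (46.47 - 54.64) / 3.7988 = -8.17 / 3.7988 = -2.151
p-value = 0.0365

Since p-value < α = 0.1, we reject H₀.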